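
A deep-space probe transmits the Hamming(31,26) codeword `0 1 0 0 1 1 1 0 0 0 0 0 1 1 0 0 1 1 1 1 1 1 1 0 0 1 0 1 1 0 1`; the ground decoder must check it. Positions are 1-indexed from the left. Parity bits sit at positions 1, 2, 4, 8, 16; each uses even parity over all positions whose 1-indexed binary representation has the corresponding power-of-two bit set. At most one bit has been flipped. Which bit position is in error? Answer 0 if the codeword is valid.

17

s1: b1⊕b3⊕b5⊕b7⊕b9⊕b11⊕b13⊕b15⊕b17⊕b19⊕b21⊕b23⊕b25⊕b27⊕b29⊕b31 = 0⊕0⊕1⊕1⊕0⊕0⊕1⊕0⊕1⊕1⊕1⊕1⊕0⊕0⊕1⊕1 = 1
s2: b2⊕b3⊕b6⊕b7⊕b10⊕b11⊕b14⊕b15⊕b18⊕b19⊕b22⊕b23⊕b26⊕b27⊕b30⊕b31 = 1⊕0⊕1⊕1⊕0⊕0⊕1⊕0⊕1⊕1⊕1⊕1⊕1⊕0⊕0⊕1 = 0
s4: b4⊕b5⊕b6⊕b7⊕b12⊕b13⊕b14⊕b15⊕b20⊕b21⊕b22⊕b23⊕b28⊕b29⊕b30⊕b31 = 0⊕1⊕1⊕1⊕0⊕1⊕1⊕0⊕1⊕1⊕1⊕1⊕1⊕1⊕0⊕1 = 0
s8: b8⊕b9⊕b10⊕b11⊕b12⊕b13⊕b14⊕b15⊕b24⊕b25⊕b26⊕b27⊕b28⊕b29⊕b30⊕b31 = 0⊕0⊕0⊕0⊕0⊕1⊕1⊕0⊕0⊕0⊕1⊕0⊕1⊕1⊕0⊕1 = 0
s16: b16⊕b17⊕b18⊕b19⊕b20⊕b21⊕b22⊕b23⊕b24⊕b25⊕b26⊕b27⊕b28⊕b29⊕b30⊕b31 = 0⊕1⊕1⊕1⊕1⊕1⊕1⊕1⊕0⊕0⊕1⊕0⊕1⊕1⊕0⊕1 = 1
Syndrome (s16...s1) = 10001 → position 17.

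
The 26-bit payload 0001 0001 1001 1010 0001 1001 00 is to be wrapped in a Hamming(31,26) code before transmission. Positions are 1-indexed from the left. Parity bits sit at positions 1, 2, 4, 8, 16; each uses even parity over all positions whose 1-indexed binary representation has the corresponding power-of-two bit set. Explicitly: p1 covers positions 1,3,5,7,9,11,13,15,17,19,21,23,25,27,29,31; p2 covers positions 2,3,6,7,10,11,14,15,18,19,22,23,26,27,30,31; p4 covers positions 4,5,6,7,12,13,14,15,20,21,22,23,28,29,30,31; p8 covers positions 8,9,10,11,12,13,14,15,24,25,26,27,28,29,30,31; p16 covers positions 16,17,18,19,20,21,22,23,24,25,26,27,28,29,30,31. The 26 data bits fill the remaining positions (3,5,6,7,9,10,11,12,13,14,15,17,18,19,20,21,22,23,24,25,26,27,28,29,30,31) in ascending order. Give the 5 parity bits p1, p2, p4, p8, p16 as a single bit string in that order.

11110

Place data bits at non-power-of-two positions: b3=0, b5=0, b6=0, b7=1, b9=0, b10=0, b11=0, b12=1, b13=1, b14=0, b15=0, b17=1, b18=1, b19=0, b20=1, b21=0, b22=0, b23=0, b24=0, b25=1, b26=1, b27=0, b28=0, b29=1, b30=0, b31=0.
p1 = XOR of data positions {3,5,7,9,11,13,15,17,19,21,23,25,27,29,31} = 0⊕0⊕1⊕0⊕0⊕1⊕0⊕1⊕0⊕0⊕0⊕1⊕0⊕1⊕0 = 1
p2 = XOR of data positions {3,6,7,10,11,14,15,18,19,22,23,26,27,30,31} = 0⊕0⊕1⊕0⊕0⊕0⊕0⊕1⊕0⊕0⊕0⊕1⊕0⊕0⊕0 = 1
p4 = XOR of data positions {5,6,7,12,13,14,15,20,21,22,23,28,29,30,31} = 0⊕0⊕1⊕1⊕1⊕0⊕0⊕1⊕0⊕0⊕0⊕0⊕1⊕0⊕0 = 1
p8 = XOR of data positions {9,10,11,12,13,14,15,24,25,26,27,28,29,30,31} = 0⊕0⊕0⊕1⊕1⊕0⊕0⊕0⊕1⊕1⊕0⊕0⊕1⊕0⊕0 = 1
p16 = XOR of data positions {17,18,19,20,21,22,23,24,25,26,27,28,29,30,31} = 1⊕1⊕0⊕1⊕0⊕0⊕0⊕0⊕1⊕1⊕0⊕0⊕1⊕0⊕0 = 0
Parity bits p1,p2,p4,p8,p16 = 11110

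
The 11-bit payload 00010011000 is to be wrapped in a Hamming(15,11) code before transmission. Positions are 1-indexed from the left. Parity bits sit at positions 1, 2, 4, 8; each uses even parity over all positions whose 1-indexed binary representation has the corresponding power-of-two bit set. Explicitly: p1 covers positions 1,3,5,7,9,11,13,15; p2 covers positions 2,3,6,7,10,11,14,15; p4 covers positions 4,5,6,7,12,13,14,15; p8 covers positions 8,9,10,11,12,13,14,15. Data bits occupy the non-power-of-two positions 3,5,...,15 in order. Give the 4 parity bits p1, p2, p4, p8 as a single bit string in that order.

Place data bits at non-power-of-two positions: b3=0, b5=0, b6=0, b7=1, b9=0, b10=0, b11=1, b12=1, b13=0, b14=0, b15=0.
p1 = XOR of data positions {3,5,7,9,11,13,15} = 0⊕0⊕1⊕0⊕1⊕0⊕0 = 0
p2 = XOR of data positions {3,6,7,10,11,14,15} = 0⊕0⊕1⊕0⊕1⊕0⊕0 = 0
p4 = XOR of data positions {5,6,7,12,13,14,15} = 0⊕0⊕1⊕1⊕0⊕0⊕0 = 0
p8 = XOR of data positions {9,10,11,12,13,14,15} = 0⊕0⊕1⊕1⊕0⊕0⊕0 = 0
Parity bits p1,p2,p4,p8 = 0000

0000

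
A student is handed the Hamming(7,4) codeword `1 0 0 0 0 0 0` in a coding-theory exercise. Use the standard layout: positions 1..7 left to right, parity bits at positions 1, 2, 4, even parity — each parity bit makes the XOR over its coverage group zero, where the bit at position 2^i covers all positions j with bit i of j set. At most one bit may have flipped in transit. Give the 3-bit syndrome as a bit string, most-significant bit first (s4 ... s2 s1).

001

s1: b1⊕b3⊕b5⊕b7 = 1⊕0⊕0⊕0 = 1
s2: b2⊕b3⊕b6⊕b7 = 0⊕0⊕0⊕0 = 0
s4: b4⊕b5⊕b6⊕b7 = 0⊕0⊕0⊕0 = 0
Syndrome (s4...s1) = 001 → position 1.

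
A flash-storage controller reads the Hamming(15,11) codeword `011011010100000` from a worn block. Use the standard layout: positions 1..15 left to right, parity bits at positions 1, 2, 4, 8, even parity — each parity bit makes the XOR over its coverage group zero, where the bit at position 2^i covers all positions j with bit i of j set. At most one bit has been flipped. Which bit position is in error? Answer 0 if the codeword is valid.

s1: b1⊕b3⊕b5⊕b7⊕b9⊕b11⊕b13⊕b15 = 0⊕1⊕1⊕0⊕0⊕0⊕0⊕0 = 0
s2: b2⊕b3⊕b6⊕b7⊕b10⊕b11⊕b14⊕b15 = 1⊕1⊕1⊕0⊕1⊕0⊕0⊕0 = 0
s4: b4⊕b5⊕b6⊕b7⊕b12⊕b13⊕b14⊕b15 = 0⊕1⊕1⊕0⊕0⊕0⊕0⊕0 = 0
s8: b8⊕b9⊕b10⊕b11⊕b12⊕b13⊕b14⊕b15 = 1⊕0⊕1⊕0⊕0⊕0⊕0⊕0 = 0
Syndrome (s8...s1) = 0000 → position 0 (no error).

0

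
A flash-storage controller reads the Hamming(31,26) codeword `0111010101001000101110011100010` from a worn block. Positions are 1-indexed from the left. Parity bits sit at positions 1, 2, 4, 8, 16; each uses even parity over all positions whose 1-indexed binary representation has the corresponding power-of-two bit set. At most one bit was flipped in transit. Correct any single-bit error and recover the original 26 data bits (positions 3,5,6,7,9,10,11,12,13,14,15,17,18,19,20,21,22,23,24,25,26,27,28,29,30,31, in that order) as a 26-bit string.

s1: b1⊕b3⊕b5⊕b7⊕b9⊕b11⊕b13⊕b15⊕b17⊕b19⊕b21⊕b23⊕b25⊕b27⊕b29⊕b31 = 0⊕1⊕0⊕0⊕0⊕0⊕1⊕0⊕1⊕1⊕1⊕0⊕1⊕0⊕0⊕0 = 0
s2: b2⊕b3⊕b6⊕b7⊕b10⊕b11⊕b14⊕b15⊕b18⊕b19⊕b22⊕b23⊕b26⊕b27⊕b30⊕b31 = 1⊕1⊕1⊕0⊕1⊕0⊕0⊕0⊕0⊕1⊕0⊕0⊕1⊕0⊕1⊕0 = 1
s4: b4⊕b5⊕b6⊕b7⊕b12⊕b13⊕b14⊕b15⊕b20⊕b21⊕b22⊕b23⊕b28⊕b29⊕b30⊕b31 = 1⊕0⊕1⊕0⊕0⊕1⊕0⊕0⊕1⊕1⊕0⊕0⊕0⊕0⊕1⊕0 = 0
s8: b8⊕b9⊕b10⊕b11⊕b12⊕b13⊕b14⊕b15⊕b24⊕b25⊕b26⊕b27⊕b28⊕b29⊕b30⊕b31 = 1⊕0⊕1⊕0⊕0⊕1⊕0⊕0⊕1⊕1⊕1⊕0⊕0⊕0⊕1⊕0 = 1
s16: b16⊕b17⊕b18⊕b19⊕b20⊕b21⊕b22⊕b23⊕b24⊕b25⊕b26⊕b27⊕b28⊕b29⊕b30⊕b31 = 0⊕1⊕0⊕1⊕1⊕1⊕0⊕0⊕1⊕1⊕1⊕0⊕0⊕0⊕1⊕0 = 0
Syndrome (s16...s1) = 01010 → position 10.
Flip bit 10: corrected codeword = 0111010100001000101110011100010
Data bits at positions 3,5,6,7,9,10,11,12,13,14,15,17,18,19,20,21,22,23,24,25,26,27,28,29,30,31: 10100000100101110011100010

10100000100101110011100010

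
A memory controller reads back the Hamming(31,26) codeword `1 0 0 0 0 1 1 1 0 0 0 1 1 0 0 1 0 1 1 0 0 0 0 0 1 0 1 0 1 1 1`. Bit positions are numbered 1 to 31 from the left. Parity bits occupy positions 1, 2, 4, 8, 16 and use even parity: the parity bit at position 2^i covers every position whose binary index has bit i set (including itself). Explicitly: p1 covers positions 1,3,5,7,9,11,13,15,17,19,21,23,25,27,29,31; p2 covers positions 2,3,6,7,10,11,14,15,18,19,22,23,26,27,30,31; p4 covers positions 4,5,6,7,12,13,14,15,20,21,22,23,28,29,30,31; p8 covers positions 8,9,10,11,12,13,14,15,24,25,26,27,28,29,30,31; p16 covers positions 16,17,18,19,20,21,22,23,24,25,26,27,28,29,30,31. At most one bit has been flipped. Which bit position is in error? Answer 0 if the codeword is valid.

6

s1: b1⊕b3⊕b5⊕b7⊕b9⊕b11⊕b13⊕b15⊕b17⊕b19⊕b21⊕b23⊕b25⊕b27⊕b29⊕b31 = 1⊕0⊕0⊕1⊕0⊕0⊕1⊕0⊕0⊕1⊕0⊕0⊕1⊕1⊕1⊕1 = 0
s2: b2⊕b3⊕b6⊕b7⊕b10⊕b11⊕b14⊕b15⊕b18⊕b19⊕b22⊕b23⊕b26⊕b27⊕b30⊕b31 = 0⊕0⊕1⊕1⊕0⊕0⊕0⊕0⊕1⊕1⊕0⊕0⊕0⊕1⊕1⊕1 = 1
s4: b4⊕b5⊕b6⊕b7⊕b12⊕b13⊕b14⊕b15⊕b20⊕b21⊕b22⊕b23⊕b28⊕b29⊕b30⊕b31 = 0⊕0⊕1⊕1⊕1⊕1⊕0⊕0⊕0⊕0⊕0⊕0⊕0⊕1⊕1⊕1 = 1
s8: b8⊕b9⊕b10⊕b11⊕b12⊕b13⊕b14⊕b15⊕b24⊕b25⊕b26⊕b27⊕b28⊕b29⊕b30⊕b31 = 1⊕0⊕0⊕0⊕1⊕1⊕0⊕0⊕0⊕1⊕0⊕1⊕0⊕1⊕1⊕1 = 0
s16: b16⊕b17⊕b18⊕b19⊕b20⊕b21⊕b22⊕b23⊕b24⊕b25⊕b26⊕b27⊕b28⊕b29⊕b30⊕b31 = 1⊕0⊕1⊕1⊕0⊕0⊕0⊕0⊕0⊕1⊕0⊕1⊕0⊕1⊕1⊕1 = 0
Syndrome (s16...s1) = 00110 → position 6.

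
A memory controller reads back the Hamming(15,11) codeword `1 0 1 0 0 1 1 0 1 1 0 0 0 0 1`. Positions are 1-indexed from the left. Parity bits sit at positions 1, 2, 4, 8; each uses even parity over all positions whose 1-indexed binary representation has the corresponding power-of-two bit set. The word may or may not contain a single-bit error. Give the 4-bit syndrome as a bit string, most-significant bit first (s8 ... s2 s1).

s1: b1⊕b3⊕b5⊕b7⊕b9⊕b11⊕b13⊕b15 = 1⊕1⊕0⊕1⊕1⊕0⊕0⊕1 = 1
s2: b2⊕b3⊕b6⊕b7⊕b10⊕b11⊕b14⊕b15 = 0⊕1⊕1⊕1⊕1⊕0⊕0⊕1 = 1
s4: b4⊕b5⊕b6⊕b7⊕b12⊕b13⊕b14⊕b15 = 0⊕0⊕1⊕1⊕0⊕0⊕0⊕1 = 1
s8: b8⊕b9⊕b10⊕b11⊕b12⊕b13⊕b14⊕b15 = 0⊕1⊕1⊕0⊕0⊕0⊕0⊕1 = 1
Syndrome (s8...s1) = 1111 → position 15.

1111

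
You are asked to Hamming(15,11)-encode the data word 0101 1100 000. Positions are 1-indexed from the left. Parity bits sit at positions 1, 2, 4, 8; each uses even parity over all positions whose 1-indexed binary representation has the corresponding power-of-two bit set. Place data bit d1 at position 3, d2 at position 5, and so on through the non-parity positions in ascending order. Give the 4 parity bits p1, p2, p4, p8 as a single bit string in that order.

Place data bits at non-power-of-two positions: b3=0, b5=1, b6=0, b7=1, b9=1, b10=1, b11=0, b12=0, b13=0, b14=0, b15=0.
p1 = XOR of data positions {3,5,7,9,11,13,15} = 0⊕1⊕1⊕1⊕0⊕0⊕0 = 1
p2 = XOR of data positions {3,6,7,10,11,14,15} = 0⊕0⊕1⊕1⊕0⊕0⊕0 = 0
p4 = XOR of data positions {5,6,7,12,13,14,15} = 1⊕0⊕1⊕0⊕0⊕0⊕0 = 0
p8 = XOR of data positions {9,10,11,12,13,14,15} = 1⊕1⊕0⊕0⊕0⊕0⊕0 = 0
Parity bits p1,p2,p4,p8 = 1000

1000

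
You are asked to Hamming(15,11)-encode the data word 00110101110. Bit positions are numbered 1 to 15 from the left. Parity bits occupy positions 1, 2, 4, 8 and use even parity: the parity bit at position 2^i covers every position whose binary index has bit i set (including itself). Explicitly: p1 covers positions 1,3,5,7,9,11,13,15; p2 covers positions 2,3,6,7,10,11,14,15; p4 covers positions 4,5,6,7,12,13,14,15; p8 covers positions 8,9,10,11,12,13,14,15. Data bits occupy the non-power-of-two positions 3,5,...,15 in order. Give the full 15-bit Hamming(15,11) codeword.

Place data bits at non-power-of-two positions: b3=0, b5=0, b6=1, b7=1, b9=0, b10=1, b11=0, b12=1, b13=1, b14=1, b15=0.
p1 = XOR of data positions {3,5,7,9,11,13,15} = 0⊕0⊕1⊕0⊕0⊕1⊕0 = 0
p2 = XOR of data positions {3,6,7,10,11,14,15} = 0⊕1⊕1⊕1⊕0⊕1⊕0 = 0
p4 = XOR of data positions {5,6,7,12,13,14,15} = 0⊕1⊕1⊕1⊕1⊕1⊕0 = 1
p8 = XOR of data positions {9,10,11,12,13,14,15} = 0⊕1⊕0⊕1⊕1⊕1⊕0 = 0
Codeword b1..b15 = 000101100101110

000101100101110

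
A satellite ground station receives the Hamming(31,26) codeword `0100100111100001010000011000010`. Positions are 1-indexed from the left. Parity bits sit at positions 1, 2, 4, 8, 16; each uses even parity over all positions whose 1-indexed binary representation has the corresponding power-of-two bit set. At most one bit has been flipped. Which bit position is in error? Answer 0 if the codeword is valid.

26

s1: b1⊕b3⊕b5⊕b7⊕b9⊕b11⊕b13⊕b15⊕b17⊕b19⊕b21⊕b23⊕b25⊕b27⊕b29⊕b31 = 0⊕0⊕1⊕0⊕1⊕1⊕0⊕0⊕0⊕0⊕0⊕0⊕1⊕0⊕0⊕0 = 0
s2: b2⊕b3⊕b6⊕b7⊕b10⊕b11⊕b14⊕b15⊕b18⊕b19⊕b22⊕b23⊕b26⊕b27⊕b30⊕b31 = 1⊕0⊕0⊕0⊕1⊕1⊕0⊕0⊕1⊕0⊕0⊕0⊕0⊕0⊕1⊕0 = 1
s4: b4⊕b5⊕b6⊕b7⊕b12⊕b13⊕b14⊕b15⊕b20⊕b21⊕b22⊕b23⊕b28⊕b29⊕b30⊕b31 = 0⊕1⊕0⊕0⊕0⊕0⊕0⊕0⊕0⊕0⊕0⊕0⊕0⊕0⊕1⊕0 = 0
s8: b8⊕b9⊕b10⊕b11⊕b12⊕b13⊕b14⊕b15⊕b24⊕b25⊕b26⊕b27⊕b28⊕b29⊕b30⊕b31 = 1⊕1⊕1⊕1⊕0⊕0⊕0⊕0⊕1⊕1⊕0⊕0⊕0⊕0⊕1⊕0 = 1
s16: b16⊕b17⊕b18⊕b19⊕b20⊕b21⊕b22⊕b23⊕b24⊕b25⊕b26⊕b27⊕b28⊕b29⊕b30⊕b31 = 1⊕0⊕1⊕0⊕0⊕0⊕0⊕0⊕1⊕1⊕0⊕0⊕0⊕0⊕1⊕0 = 1
Syndrome (s16...s1) = 11010 → position 26.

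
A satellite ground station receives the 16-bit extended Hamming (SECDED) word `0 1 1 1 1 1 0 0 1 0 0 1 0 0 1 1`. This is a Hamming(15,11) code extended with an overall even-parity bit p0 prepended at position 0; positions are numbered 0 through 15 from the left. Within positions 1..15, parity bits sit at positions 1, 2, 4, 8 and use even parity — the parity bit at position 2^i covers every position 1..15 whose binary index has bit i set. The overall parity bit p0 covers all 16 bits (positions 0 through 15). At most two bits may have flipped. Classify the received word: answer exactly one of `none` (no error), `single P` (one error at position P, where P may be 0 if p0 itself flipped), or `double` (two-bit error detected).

single 3

s1: b1⊕b3⊕b5⊕b7⊕b9⊕b11⊕b13⊕b15 = 1⊕1⊕1⊕0⊕0⊕1⊕0⊕1 = 1
s2: b2⊕b3⊕b6⊕b7⊕b10⊕b11⊕b14⊕b15 = 1⊕1⊕0⊕0⊕0⊕1⊕1⊕1 = 1
s4: b4⊕b5⊕b6⊕b7⊕b12⊕b13⊕b14⊕b15 = 1⊕1⊕0⊕0⊕0⊕0⊕1⊕1 = 0
s8: b8⊕b9⊕b10⊕b11⊕b12⊕b13⊕b14⊕b15 = 1⊕0⊕0⊕1⊕0⊕0⊕1⊕1 = 0
Syndrome (s8...s1) = 0011 → position 3.
Overall parity (XOR of all 16 bits, including p0): 0⊕1⊕1⊕1⊕1⊕1⊕0⊕0⊕1⊕0⊕0⊕1⊕0⊕0⊕1⊕1 = 1
Overall=1, syndrome position=3 → single-bit error at position 3.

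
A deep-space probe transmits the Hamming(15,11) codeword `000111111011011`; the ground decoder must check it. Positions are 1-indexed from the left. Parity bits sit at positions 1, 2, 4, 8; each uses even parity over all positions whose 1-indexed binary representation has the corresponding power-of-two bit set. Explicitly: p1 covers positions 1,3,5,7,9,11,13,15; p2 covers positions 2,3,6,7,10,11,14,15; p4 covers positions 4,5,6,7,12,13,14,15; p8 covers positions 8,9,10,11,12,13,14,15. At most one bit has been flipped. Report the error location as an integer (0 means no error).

7

s1: b1⊕b3⊕b5⊕b7⊕b9⊕b11⊕b13⊕b15 = 0⊕0⊕1⊕1⊕1⊕1⊕0⊕1 = 1
s2: b2⊕b3⊕b6⊕b7⊕b10⊕b11⊕b14⊕b15 = 0⊕0⊕1⊕1⊕0⊕1⊕1⊕1 = 1
s4: b4⊕b5⊕b6⊕b7⊕b12⊕b13⊕b14⊕b15 = 1⊕1⊕1⊕1⊕1⊕0⊕1⊕1 = 1
s8: b8⊕b9⊕b10⊕b11⊕b12⊕b13⊕b14⊕b15 = 1⊕1⊕0⊕1⊕1⊕0⊕1⊕1 = 0
Syndrome (s8...s1) = 0111 → position 7.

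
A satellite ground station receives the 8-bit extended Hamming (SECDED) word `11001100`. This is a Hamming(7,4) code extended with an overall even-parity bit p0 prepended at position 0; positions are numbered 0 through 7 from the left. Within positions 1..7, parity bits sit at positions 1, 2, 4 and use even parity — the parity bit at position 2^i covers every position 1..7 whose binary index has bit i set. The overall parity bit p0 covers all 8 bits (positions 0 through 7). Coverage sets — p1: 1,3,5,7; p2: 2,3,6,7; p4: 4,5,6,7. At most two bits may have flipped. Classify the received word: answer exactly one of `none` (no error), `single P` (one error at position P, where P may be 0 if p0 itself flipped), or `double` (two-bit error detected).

s1: b1⊕b3⊕b5⊕b7 = 1⊕0⊕1⊕0 = 0
s2: b2⊕b3⊕b6⊕b7 = 0⊕0⊕0⊕0 = 0
s4: b4⊕b5⊕b6⊕b7 = 1⊕1⊕0⊕0 = 0
Syndrome (s4...s1) = 000 → position 0 (no error).
Overall parity (XOR of all 8 bits, including p0): 1⊕1⊕0⊕0⊕1⊕1⊕0⊕0 = 0
Overall=0, syndrome position=0 → no error.

none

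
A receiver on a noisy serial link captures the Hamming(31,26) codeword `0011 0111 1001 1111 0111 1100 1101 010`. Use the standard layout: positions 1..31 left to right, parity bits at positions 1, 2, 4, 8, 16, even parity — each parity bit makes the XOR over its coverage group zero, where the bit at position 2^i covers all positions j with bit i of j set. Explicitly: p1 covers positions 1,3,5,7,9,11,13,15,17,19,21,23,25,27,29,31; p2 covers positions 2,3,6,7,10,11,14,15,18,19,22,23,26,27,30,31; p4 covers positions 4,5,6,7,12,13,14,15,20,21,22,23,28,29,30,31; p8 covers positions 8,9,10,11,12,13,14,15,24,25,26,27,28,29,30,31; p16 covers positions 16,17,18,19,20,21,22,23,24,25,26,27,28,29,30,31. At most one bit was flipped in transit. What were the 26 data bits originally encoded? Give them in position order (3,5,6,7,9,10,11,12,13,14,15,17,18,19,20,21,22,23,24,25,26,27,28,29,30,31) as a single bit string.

10111001111011111001101010

s1: b1⊕b3⊕b5⊕b7⊕b9⊕b11⊕b13⊕b15⊕b17⊕b19⊕b21⊕b23⊕b25⊕b27⊕b29⊕b31 = 0⊕1⊕0⊕1⊕1⊕0⊕1⊕1⊕0⊕1⊕1⊕0⊕1⊕0⊕0⊕0 = 0
s2: b2⊕b3⊕b6⊕b7⊕b10⊕b11⊕b14⊕b15⊕b18⊕b19⊕b22⊕b23⊕b26⊕b27⊕b30⊕b31 = 0⊕1⊕1⊕1⊕0⊕0⊕1⊕1⊕1⊕1⊕1⊕0⊕1⊕0⊕1⊕0 = 0
s4: b4⊕b5⊕b6⊕b7⊕b12⊕b13⊕b14⊕b15⊕b20⊕b21⊕b22⊕b23⊕b28⊕b29⊕b30⊕b31 = 1⊕0⊕1⊕1⊕1⊕1⊕1⊕1⊕1⊕1⊕1⊕0⊕1⊕0⊕1⊕0 = 0
s8: b8⊕b9⊕b10⊕b11⊕b12⊕b13⊕b14⊕b15⊕b24⊕b25⊕b26⊕b27⊕b28⊕b29⊕b30⊕b31 = 1⊕1⊕0⊕0⊕1⊕1⊕1⊕1⊕0⊕1⊕1⊕0⊕1⊕0⊕1⊕0 = 0
s16: b16⊕b17⊕b18⊕b19⊕b20⊕b21⊕b22⊕b23⊕b24⊕b25⊕b26⊕b27⊕b28⊕b29⊕b30⊕b31 = 1⊕0⊕1⊕1⊕1⊕1⊕1⊕0⊕0⊕1⊕1⊕0⊕1⊕0⊕1⊕0 = 0
Syndrome (s16...s1) = 00000 → position 0 (no error).
No correction needed.
Data bits at positions 3,5,6,7,9,10,11,12,13,14,15,17,18,19,20,21,22,23,24,25,26,27,28,29,30,31: 10111001111011111001101010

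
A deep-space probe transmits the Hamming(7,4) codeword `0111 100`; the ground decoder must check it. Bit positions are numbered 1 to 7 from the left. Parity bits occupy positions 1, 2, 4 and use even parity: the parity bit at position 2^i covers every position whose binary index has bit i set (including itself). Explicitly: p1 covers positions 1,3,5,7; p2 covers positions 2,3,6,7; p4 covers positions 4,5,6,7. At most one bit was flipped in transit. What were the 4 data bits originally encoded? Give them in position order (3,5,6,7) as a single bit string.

1100

s1: b1⊕b3⊕b5⊕b7 = 0⊕1⊕1⊕0 = 0
s2: b2⊕b3⊕b6⊕b7 = 1⊕1⊕0⊕0 = 0
s4: b4⊕b5⊕b6⊕b7 = 1⊕1⊕0⊕0 = 0
Syndrome (s4...s1) = 000 → position 0 (no error).
No correction needed.
Data bits at positions 3,5,6,7: 1100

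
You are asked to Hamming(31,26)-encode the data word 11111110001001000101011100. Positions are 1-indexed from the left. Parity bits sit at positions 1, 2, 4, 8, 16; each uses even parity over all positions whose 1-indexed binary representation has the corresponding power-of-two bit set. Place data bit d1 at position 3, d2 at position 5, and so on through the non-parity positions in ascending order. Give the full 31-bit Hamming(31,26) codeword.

Place data bits at non-power-of-two positions: b3=1, b5=1, b6=1, b7=1, b9=1, b10=1, b11=1, b12=0, b13=0, b14=0, b15=1, b17=0, b18=0, b19=1, b20=0, b21=0, b22=0, b23=1, b24=0, b25=1, b26=0, b27=1, b28=1, b29=1, b30=0, b31=0.
p1 = XOR of data positions {3,5,7,9,11,13,15,17,19,21,23,25,27,29,31} = 1⊕1⊕1⊕1⊕1⊕0⊕1⊕0⊕1⊕0⊕1⊕1⊕1⊕1⊕0 = 1
p2 = XOR of data positions {3,6,7,10,11,14,15,18,19,22,23,26,27,30,31} = 1⊕1⊕1⊕1⊕1⊕0⊕1⊕0⊕1⊕0⊕1⊕0⊕1⊕0⊕0 = 1
p4 = XOR of data positions {5,6,7,12,13,14,15,20,21,22,23,28,29,30,31} = 1⊕1⊕1⊕0⊕0⊕0⊕1⊕0⊕0⊕0⊕1⊕1⊕1⊕0⊕0 = 1
p8 = XOR of data positions {9,10,11,12,13,14,15,24,25,26,27,28,29,30,31} = 1⊕1⊕1⊕0⊕0⊕0⊕1⊕0⊕1⊕0⊕1⊕1⊕1⊕0⊕0 = 0
p16 = XOR of data positions {17,18,19,20,21,22,23,24,25,26,27,28,29,30,31} = 0⊕0⊕1⊕0⊕0⊕0⊕1⊕0⊕1⊕0⊕1⊕1⊕1⊕0⊕0 = 0
Codeword b1..b31 = 1111111011100010001000101011100

1111111011100010001000101011100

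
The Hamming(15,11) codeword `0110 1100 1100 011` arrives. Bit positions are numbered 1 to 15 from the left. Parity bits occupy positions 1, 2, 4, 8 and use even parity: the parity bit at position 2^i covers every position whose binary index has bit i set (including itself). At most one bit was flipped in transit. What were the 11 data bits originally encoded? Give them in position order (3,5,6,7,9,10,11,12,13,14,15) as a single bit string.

s1: b1⊕b3⊕b5⊕b7⊕b9⊕b11⊕b13⊕b15 = 0⊕1⊕1⊕0⊕1⊕0⊕0⊕1 = 0
s2: b2⊕b3⊕b6⊕b7⊕b10⊕b11⊕b14⊕b15 = 1⊕1⊕1⊕0⊕1⊕0⊕1⊕1 = 0
s4: b4⊕b5⊕b6⊕b7⊕b12⊕b13⊕b14⊕b15 = 0⊕1⊕1⊕0⊕0⊕0⊕1⊕1 = 0
s8: b8⊕b9⊕b10⊕b11⊕b12⊕b13⊕b14⊕b15 = 0⊕1⊕1⊕0⊕0⊕0⊕1⊕1 = 0
Syndrome (s8...s1) = 0000 → position 0 (no error).
No correction needed.
Data bits at positions 3,5,6,7,9,10,11,12,13,14,15: 11101100011

11101100011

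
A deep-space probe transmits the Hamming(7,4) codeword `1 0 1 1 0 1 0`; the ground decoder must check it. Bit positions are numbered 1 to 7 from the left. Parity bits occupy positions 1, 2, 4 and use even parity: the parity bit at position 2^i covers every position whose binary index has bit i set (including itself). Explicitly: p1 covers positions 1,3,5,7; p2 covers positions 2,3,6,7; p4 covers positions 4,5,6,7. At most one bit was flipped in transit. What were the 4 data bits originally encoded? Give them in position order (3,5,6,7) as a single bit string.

1010

s1: b1⊕b3⊕b5⊕b7 = 1⊕1⊕0⊕0 = 0
s2: b2⊕b3⊕b6⊕b7 = 0⊕1⊕1⊕0 = 0
s4: b4⊕b5⊕b6⊕b7 = 1⊕0⊕1⊕0 = 0
Syndrome (s4...s1) = 000 → position 0 (no error).
No correction needed.
Data bits at positions 3,5,6,7: 1010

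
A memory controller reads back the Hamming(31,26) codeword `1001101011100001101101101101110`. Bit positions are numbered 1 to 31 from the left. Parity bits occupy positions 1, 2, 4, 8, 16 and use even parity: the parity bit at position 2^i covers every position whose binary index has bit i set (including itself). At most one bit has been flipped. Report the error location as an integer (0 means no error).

s1: b1⊕b3⊕b5⊕b7⊕b9⊕b11⊕b13⊕b15⊕b17⊕b19⊕b21⊕b23⊕b25⊕b27⊕b29⊕b31 = 1⊕0⊕1⊕1⊕1⊕1⊕0⊕0⊕1⊕1⊕0⊕1⊕1⊕0⊕1⊕0 = 0
s2: b2⊕b3⊕b6⊕b7⊕b10⊕b11⊕b14⊕b15⊕b18⊕b19⊕b22⊕b23⊕b26⊕b27⊕b30⊕b31 = 0⊕0⊕0⊕1⊕1⊕1⊕0⊕0⊕0⊕1⊕1⊕1⊕1⊕0⊕1⊕0 = 0
s4: b4⊕b5⊕b6⊕b7⊕b12⊕b13⊕b14⊕b15⊕b20⊕b21⊕b22⊕b23⊕b28⊕b29⊕b30⊕b31 = 1⊕1⊕0⊕1⊕0⊕0⊕0⊕0⊕1⊕0⊕1⊕1⊕1⊕1⊕1⊕0 = 1
s8: b8⊕b9⊕b10⊕b11⊕b12⊕b13⊕b14⊕b15⊕b24⊕b25⊕b26⊕b27⊕b28⊕b29⊕b30⊕b31 = 0⊕1⊕1⊕1⊕0⊕0⊕0⊕0⊕0⊕1⊕1⊕0⊕1⊕1⊕1⊕0 = 0
s16: b16⊕b17⊕b18⊕b19⊕b20⊕b21⊕b22⊕b23⊕b24⊕b25⊕b26⊕b27⊕b28⊕b29⊕b30⊕b31 = 1⊕1⊕0⊕1⊕1⊕0⊕1⊕1⊕0⊕1⊕1⊕0⊕1⊕1⊕1⊕0 = 1
Syndrome (s16...s1) = 10100 → position 20.

20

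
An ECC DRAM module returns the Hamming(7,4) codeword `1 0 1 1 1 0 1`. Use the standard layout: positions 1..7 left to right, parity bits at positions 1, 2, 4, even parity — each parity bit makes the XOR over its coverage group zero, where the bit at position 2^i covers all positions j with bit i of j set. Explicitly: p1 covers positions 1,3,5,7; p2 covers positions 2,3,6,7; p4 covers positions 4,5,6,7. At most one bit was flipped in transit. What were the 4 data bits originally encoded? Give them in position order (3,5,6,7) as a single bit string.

1101

s1: b1⊕b3⊕b5⊕b7 = 1⊕1⊕1⊕1 = 0
s2: b2⊕b3⊕b6⊕b7 = 0⊕1⊕0⊕1 = 0
s4: b4⊕b5⊕b6⊕b7 = 1⊕1⊕0⊕1 = 1
Syndrome (s4...s1) = 100 → position 4.
Flip bit 4: corrected codeword = 1010101
Data bits at positions 3,5,6,7: 1101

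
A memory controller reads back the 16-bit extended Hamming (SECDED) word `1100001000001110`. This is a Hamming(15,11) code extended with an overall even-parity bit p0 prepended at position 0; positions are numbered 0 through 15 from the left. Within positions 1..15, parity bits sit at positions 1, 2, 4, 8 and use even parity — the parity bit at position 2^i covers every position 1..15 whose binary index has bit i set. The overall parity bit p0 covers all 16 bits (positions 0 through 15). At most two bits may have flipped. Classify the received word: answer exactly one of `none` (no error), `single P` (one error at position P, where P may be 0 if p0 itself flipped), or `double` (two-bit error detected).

double

s1: b1⊕b3⊕b5⊕b7⊕b9⊕b11⊕b13⊕b15 = 1⊕0⊕0⊕0⊕0⊕0⊕1⊕0 = 0
s2: b2⊕b3⊕b6⊕b7⊕b10⊕b11⊕b14⊕b15 = 0⊕0⊕1⊕0⊕0⊕0⊕1⊕0 = 0
s4: b4⊕b5⊕b6⊕b7⊕b12⊕b13⊕b14⊕b15 = 0⊕0⊕1⊕0⊕1⊕1⊕1⊕0 = 0
s8: b8⊕b9⊕b10⊕b11⊕b12⊕b13⊕b14⊕b15 = 0⊕0⊕0⊕0⊕1⊕1⊕1⊕0 = 1
Syndrome (s8...s1) = 1000 → position 8.
Overall parity (XOR of all 16 bits, including p0): 1⊕1⊕0⊕0⊕0⊕0⊕1⊕0⊕0⊕0⊕0⊕0⊕1⊕1⊕1⊕0 = 0
Overall=0, syndrome position=8 → double-bit error detected (uncorrectable).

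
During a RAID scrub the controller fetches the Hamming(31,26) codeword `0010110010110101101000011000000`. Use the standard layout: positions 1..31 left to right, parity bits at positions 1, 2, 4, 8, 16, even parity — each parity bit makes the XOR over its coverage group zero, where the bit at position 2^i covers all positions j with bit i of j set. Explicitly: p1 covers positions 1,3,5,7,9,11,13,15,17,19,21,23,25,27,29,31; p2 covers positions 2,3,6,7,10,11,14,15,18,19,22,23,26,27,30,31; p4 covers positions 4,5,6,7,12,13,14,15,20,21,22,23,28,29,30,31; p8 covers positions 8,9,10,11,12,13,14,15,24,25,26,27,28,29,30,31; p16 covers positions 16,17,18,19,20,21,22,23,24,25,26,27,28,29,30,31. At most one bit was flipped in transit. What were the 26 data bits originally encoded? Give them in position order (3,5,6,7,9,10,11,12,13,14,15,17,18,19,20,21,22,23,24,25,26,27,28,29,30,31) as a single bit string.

s1: b1⊕b3⊕b5⊕b7⊕b9⊕b11⊕b13⊕b15⊕b17⊕b19⊕b21⊕b23⊕b25⊕b27⊕b29⊕b31 = 0⊕1⊕1⊕0⊕1⊕1⊕0⊕0⊕1⊕1⊕0⊕0⊕1⊕0⊕0⊕0 = 1
s2: b2⊕b3⊕b6⊕b7⊕b10⊕b11⊕b14⊕b15⊕b18⊕b19⊕b22⊕b23⊕b26⊕b27⊕b30⊕b31 = 0⊕1⊕1⊕0⊕0⊕1⊕1⊕0⊕0⊕1⊕0⊕0⊕0⊕0⊕0⊕0 = 1
s4: b4⊕b5⊕b6⊕b7⊕b12⊕b13⊕b14⊕b15⊕b20⊕b21⊕b22⊕b23⊕b28⊕b29⊕b30⊕b31 = 0⊕1⊕1⊕0⊕1⊕0⊕1⊕0⊕0⊕0⊕0⊕0⊕0⊕0⊕0⊕0 = 0
s8: b8⊕b9⊕b10⊕b11⊕b12⊕b13⊕b14⊕b15⊕b24⊕b25⊕b26⊕b27⊕b28⊕b29⊕b30⊕b31 = 0⊕1⊕0⊕1⊕1⊕0⊕1⊕0⊕1⊕1⊕0⊕0⊕0⊕0⊕0⊕0 = 0
s16: b16⊕b17⊕b18⊕b19⊕b20⊕b21⊕b22⊕b23⊕b24⊕b25⊕b26⊕b27⊕b28⊕b29⊕b30⊕b31 = 1⊕1⊕0⊕1⊕0⊕0⊕0⊕0⊕1⊕1⊕0⊕0⊕0⊕0⊕0⊕0 = 1
Syndrome (s16...s1) = 10011 → position 19.
Flip bit 19: corrected codeword = 0010110010110101100000011000000
Data bits at positions 3,5,6,7,9,10,11,12,13,14,15,17,18,19,20,21,22,23,24,25,26,27,28,29,30,31: 11101011010100000011000000

11101011010100000011000000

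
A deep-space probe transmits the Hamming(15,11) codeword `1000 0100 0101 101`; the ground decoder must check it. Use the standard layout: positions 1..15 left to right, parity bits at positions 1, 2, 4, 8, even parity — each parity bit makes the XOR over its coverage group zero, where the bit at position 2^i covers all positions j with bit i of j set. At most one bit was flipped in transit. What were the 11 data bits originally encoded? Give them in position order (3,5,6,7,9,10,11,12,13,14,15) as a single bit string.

10100101101

s1: b1⊕b3⊕b5⊕b7⊕b9⊕b11⊕b13⊕b15 = 1⊕0⊕0⊕0⊕0⊕0⊕1⊕1 = 1
s2: b2⊕b3⊕b6⊕b7⊕b10⊕b11⊕b14⊕b15 = 0⊕0⊕1⊕0⊕1⊕0⊕0⊕1 = 1
s4: b4⊕b5⊕b6⊕b7⊕b12⊕b13⊕b14⊕b15 = 0⊕0⊕1⊕0⊕1⊕1⊕0⊕1 = 0
s8: b8⊕b9⊕b10⊕b11⊕b12⊕b13⊕b14⊕b15 = 0⊕0⊕1⊕0⊕1⊕1⊕0⊕1 = 0
Syndrome (s8...s1) = 0011 → position 3.
Flip bit 3: corrected codeword = 101001000101101
Data bits at positions 3,5,6,7,9,10,11,12,13,14,15: 10100101101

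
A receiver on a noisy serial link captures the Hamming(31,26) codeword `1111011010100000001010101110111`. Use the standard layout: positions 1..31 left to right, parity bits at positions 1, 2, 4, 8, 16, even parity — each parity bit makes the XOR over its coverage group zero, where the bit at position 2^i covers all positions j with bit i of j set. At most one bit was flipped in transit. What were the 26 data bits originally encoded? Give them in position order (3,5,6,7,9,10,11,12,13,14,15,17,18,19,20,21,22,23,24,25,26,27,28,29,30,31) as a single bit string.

10111010000011010101110111

s1: b1⊕b3⊕b5⊕b7⊕b9⊕b11⊕b13⊕b15⊕b17⊕b19⊕b21⊕b23⊕b25⊕b27⊕b29⊕b31 = 1⊕1⊕0⊕1⊕1⊕1⊕0⊕0⊕0⊕1⊕1⊕1⊕1⊕1⊕1⊕1 = 0
s2: b2⊕b3⊕b6⊕b7⊕b10⊕b11⊕b14⊕b15⊕b18⊕b19⊕b22⊕b23⊕b26⊕b27⊕b30⊕b31 = 1⊕1⊕1⊕1⊕0⊕1⊕0⊕0⊕0⊕1⊕0⊕1⊕1⊕1⊕1⊕1 = 1
s4: b4⊕b5⊕b6⊕b7⊕b12⊕b13⊕b14⊕b15⊕b20⊕b21⊕b22⊕b23⊕b28⊕b29⊕b30⊕b31 = 1⊕0⊕1⊕1⊕0⊕0⊕0⊕0⊕0⊕1⊕0⊕1⊕0⊕1⊕1⊕1 = 0
s8: b8⊕b9⊕b10⊕b11⊕b12⊕b13⊕b14⊕b15⊕b24⊕b25⊕b26⊕b27⊕b28⊕b29⊕b30⊕b31 = 0⊕1⊕0⊕1⊕0⊕0⊕0⊕0⊕0⊕1⊕1⊕1⊕0⊕1⊕1⊕1 = 0
s16: b16⊕b17⊕b18⊕b19⊕b20⊕b21⊕b22⊕b23⊕b24⊕b25⊕b26⊕b27⊕b28⊕b29⊕b30⊕b31 = 0⊕0⊕0⊕1⊕0⊕1⊕0⊕1⊕0⊕1⊕1⊕1⊕0⊕1⊕1⊕1 = 1
Syndrome (s16...s1) = 10010 → position 18.
Flip bit 18: corrected codeword = 1111011010100000011010101110111
Data bits at positions 3,5,6,7,9,10,11,12,13,14,15,17,18,19,20,21,22,23,24,25,26,27,28,29,30,31: 10111010000011010101110111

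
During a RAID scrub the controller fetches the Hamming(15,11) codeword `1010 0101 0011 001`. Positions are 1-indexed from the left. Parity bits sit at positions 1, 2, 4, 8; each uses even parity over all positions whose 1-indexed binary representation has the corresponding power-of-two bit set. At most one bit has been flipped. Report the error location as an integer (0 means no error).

4

s1: b1⊕b3⊕b5⊕b7⊕b9⊕b11⊕b13⊕b15 = 1⊕1⊕0⊕0⊕0⊕1⊕0⊕1 = 0
s2: b2⊕b3⊕b6⊕b7⊕b10⊕b11⊕b14⊕b15 = 0⊕1⊕1⊕0⊕0⊕1⊕0⊕1 = 0
s4: b4⊕b5⊕b6⊕b7⊕b12⊕b13⊕b14⊕b15 = 0⊕0⊕1⊕0⊕1⊕0⊕0⊕1 = 1
s8: b8⊕b9⊕b10⊕b11⊕b12⊕b13⊕b14⊕b15 = 1⊕0⊕0⊕1⊕1⊕0⊕0⊕1 = 0
Syndrome (s8...s1) = 0100 → position 4.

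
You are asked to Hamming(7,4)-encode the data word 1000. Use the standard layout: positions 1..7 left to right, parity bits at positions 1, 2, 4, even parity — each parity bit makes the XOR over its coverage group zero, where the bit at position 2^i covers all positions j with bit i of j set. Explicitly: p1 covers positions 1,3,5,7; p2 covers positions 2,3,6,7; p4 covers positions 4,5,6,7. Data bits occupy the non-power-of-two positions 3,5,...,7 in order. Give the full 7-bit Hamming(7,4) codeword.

1110000

Place data bits at non-power-of-two positions: b3=1, b5=0, b6=0, b7=0.
p1 = XOR of data positions {3,5,7} = 1⊕0⊕0 = 1
p2 = XOR of data positions {3,6,7} = 1⊕0⊕0 = 1
p4 = XOR of data positions {5,6,7} = 0⊕0⊕0 = 0
Codeword b1..b7 = 1110000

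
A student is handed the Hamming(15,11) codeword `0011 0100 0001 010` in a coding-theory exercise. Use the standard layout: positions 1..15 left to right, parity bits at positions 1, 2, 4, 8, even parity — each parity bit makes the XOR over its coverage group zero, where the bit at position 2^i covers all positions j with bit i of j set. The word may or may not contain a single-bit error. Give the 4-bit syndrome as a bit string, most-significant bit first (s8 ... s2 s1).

s1: b1⊕b3⊕b5⊕b7⊕b9⊕b11⊕b13⊕b15 = 0⊕1⊕0⊕0⊕0⊕0⊕0⊕0 = 1
s2: b2⊕b3⊕b6⊕b7⊕b10⊕b11⊕b14⊕b15 = 0⊕1⊕1⊕0⊕0⊕0⊕1⊕0 = 1
s4: b4⊕b5⊕b6⊕b7⊕b12⊕b13⊕b14⊕b15 = 1⊕0⊕1⊕0⊕1⊕0⊕1⊕0 = 0
s8: b8⊕b9⊕b10⊕b11⊕b12⊕b13⊕b14⊕b15 = 0⊕0⊕0⊕0⊕1⊕0⊕1⊕0 = 0
Syndrome (s8...s1) = 0011 → position 3.

0011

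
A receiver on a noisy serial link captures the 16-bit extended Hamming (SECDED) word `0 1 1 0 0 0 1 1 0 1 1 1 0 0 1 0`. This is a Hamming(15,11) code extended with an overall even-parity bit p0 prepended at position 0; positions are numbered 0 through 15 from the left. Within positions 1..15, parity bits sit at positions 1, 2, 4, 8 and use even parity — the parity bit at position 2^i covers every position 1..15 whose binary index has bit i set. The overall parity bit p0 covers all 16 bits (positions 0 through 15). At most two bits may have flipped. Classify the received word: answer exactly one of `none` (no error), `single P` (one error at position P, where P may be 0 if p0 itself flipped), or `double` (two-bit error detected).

double

s1: b1⊕b3⊕b5⊕b7⊕b9⊕b11⊕b13⊕b15 = 1⊕0⊕0⊕1⊕1⊕1⊕0⊕0 = 0
s2: b2⊕b3⊕b6⊕b7⊕b10⊕b11⊕b14⊕b15 = 1⊕0⊕1⊕1⊕1⊕1⊕1⊕0 = 0
s4: b4⊕b5⊕b6⊕b7⊕b12⊕b13⊕b14⊕b15 = 0⊕0⊕1⊕1⊕0⊕0⊕1⊕0 = 1
s8: b8⊕b9⊕b10⊕b11⊕b12⊕b13⊕b14⊕b15 = 0⊕1⊕1⊕1⊕0⊕0⊕1⊕0 = 0
Syndrome (s8...s1) = 0100 → position 4.
Overall parity (XOR of all 16 bits, including p0): 0⊕1⊕1⊕0⊕0⊕0⊕1⊕1⊕0⊕1⊕1⊕1⊕0⊕0⊕1⊕0 = 0
Overall=0, syndrome position=4 → double-bit error detected (uncorrectable).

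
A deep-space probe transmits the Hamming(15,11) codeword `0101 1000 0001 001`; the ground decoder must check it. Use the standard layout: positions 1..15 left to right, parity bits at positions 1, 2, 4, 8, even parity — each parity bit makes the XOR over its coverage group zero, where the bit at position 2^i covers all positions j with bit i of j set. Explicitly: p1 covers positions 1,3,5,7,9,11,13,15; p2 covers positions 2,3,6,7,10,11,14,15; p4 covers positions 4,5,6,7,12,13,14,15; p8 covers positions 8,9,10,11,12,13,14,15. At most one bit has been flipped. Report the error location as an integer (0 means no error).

s1: b1⊕b3⊕b5⊕b7⊕b9⊕b11⊕b13⊕b15 = 0⊕0⊕1⊕0⊕0⊕0⊕0⊕1 = 0
s2: b2⊕b3⊕b6⊕b7⊕b10⊕b11⊕b14⊕b15 = 1⊕0⊕0⊕0⊕0⊕0⊕0⊕1 = 0
s4: b4⊕b5⊕b6⊕b7⊕b12⊕b13⊕b14⊕b15 = 1⊕1⊕0⊕0⊕1⊕0⊕0⊕1 = 0
s8: b8⊕b9⊕b10⊕b11⊕b12⊕b13⊕b14⊕b15 = 0⊕0⊕0⊕0⊕1⊕0⊕0⊕1 = 0
Syndrome (s8...s1) = 0000 → position 0 (no error).

0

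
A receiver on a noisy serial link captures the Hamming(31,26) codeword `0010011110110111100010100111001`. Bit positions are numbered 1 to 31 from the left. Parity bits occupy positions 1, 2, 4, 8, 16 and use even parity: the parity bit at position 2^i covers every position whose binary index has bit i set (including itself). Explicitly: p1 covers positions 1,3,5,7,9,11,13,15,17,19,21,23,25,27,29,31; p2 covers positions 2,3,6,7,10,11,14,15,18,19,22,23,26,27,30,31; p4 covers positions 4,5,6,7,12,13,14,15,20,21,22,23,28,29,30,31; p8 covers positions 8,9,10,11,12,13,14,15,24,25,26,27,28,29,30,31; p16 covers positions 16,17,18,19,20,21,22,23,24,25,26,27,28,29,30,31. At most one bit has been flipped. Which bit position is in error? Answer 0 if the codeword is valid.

4

s1: b1⊕b3⊕b5⊕b7⊕b9⊕b11⊕b13⊕b15⊕b17⊕b19⊕b21⊕b23⊕b25⊕b27⊕b29⊕b31 = 0⊕1⊕0⊕1⊕1⊕1⊕0⊕1⊕1⊕0⊕1⊕1⊕0⊕1⊕0⊕1 = 0
s2: b2⊕b3⊕b6⊕b7⊕b10⊕b11⊕b14⊕b15⊕b18⊕b19⊕b22⊕b23⊕b26⊕b27⊕b30⊕b31 = 0⊕1⊕1⊕1⊕0⊕1⊕1⊕1⊕0⊕0⊕0⊕1⊕1⊕1⊕0⊕1 = 0
s4: b4⊕b5⊕b6⊕b7⊕b12⊕b13⊕b14⊕b15⊕b20⊕b21⊕b22⊕b23⊕b28⊕b29⊕b30⊕b31 = 0⊕0⊕1⊕1⊕1⊕0⊕1⊕1⊕0⊕1⊕0⊕1⊕1⊕0⊕0⊕1 = 1
s8: b8⊕b9⊕b10⊕b11⊕b12⊕b13⊕b14⊕b15⊕b24⊕b25⊕b26⊕b27⊕b28⊕b29⊕b30⊕b31 = 1⊕1⊕0⊕1⊕1⊕0⊕1⊕1⊕0⊕0⊕1⊕1⊕1⊕0⊕0⊕1 = 0
s16: b16⊕b17⊕b18⊕b19⊕b20⊕b21⊕b22⊕b23⊕b24⊕b25⊕b26⊕b27⊕b28⊕b29⊕b30⊕b31 = 1⊕1⊕0⊕0⊕0⊕1⊕0⊕1⊕0⊕0⊕1⊕1⊕1⊕0⊕0⊕1 = 0
Syndrome (s16...s1) = 00100 → position 4.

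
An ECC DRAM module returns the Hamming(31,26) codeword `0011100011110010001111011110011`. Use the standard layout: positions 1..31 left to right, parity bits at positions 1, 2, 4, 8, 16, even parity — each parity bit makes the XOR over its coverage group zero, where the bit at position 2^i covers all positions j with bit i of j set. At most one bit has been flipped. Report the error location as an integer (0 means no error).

12

s1: b1⊕b3⊕b5⊕b7⊕b9⊕b11⊕b13⊕b15⊕b17⊕b19⊕b21⊕b23⊕b25⊕b27⊕b29⊕b31 = 0⊕1⊕1⊕0⊕1⊕1⊕0⊕1⊕0⊕1⊕1⊕0⊕1⊕1⊕0⊕1 = 0
s2: b2⊕b3⊕b6⊕b7⊕b10⊕b11⊕b14⊕b15⊕b18⊕b19⊕b22⊕b23⊕b26⊕b27⊕b30⊕b31 = 0⊕1⊕0⊕0⊕1⊕1⊕0⊕1⊕0⊕1⊕1⊕0⊕1⊕1⊕1⊕1 = 0
s4: b4⊕b5⊕b6⊕b7⊕b12⊕b13⊕b14⊕b15⊕b20⊕b21⊕b22⊕b23⊕b28⊕b29⊕b30⊕b31 = 1⊕1⊕0⊕0⊕1⊕0⊕0⊕1⊕1⊕1⊕1⊕0⊕0⊕0⊕1⊕1 = 1
s8: b8⊕b9⊕b10⊕b11⊕b12⊕b13⊕b14⊕b15⊕b24⊕b25⊕b26⊕b27⊕b28⊕b29⊕b30⊕b31 = 0⊕1⊕1⊕1⊕1⊕0⊕0⊕1⊕1⊕1⊕1⊕1⊕0⊕0⊕1⊕1 = 1
s16: b16⊕b17⊕b18⊕b19⊕b20⊕b21⊕b22⊕b23⊕b24⊕b25⊕b26⊕b27⊕b28⊕b29⊕b30⊕b31 = 0⊕0⊕0⊕1⊕1⊕1⊕1⊕0⊕1⊕1⊕1⊕1⊕0⊕0⊕1⊕1 = 0
Syndrome (s16...s1) = 01100 → position 12.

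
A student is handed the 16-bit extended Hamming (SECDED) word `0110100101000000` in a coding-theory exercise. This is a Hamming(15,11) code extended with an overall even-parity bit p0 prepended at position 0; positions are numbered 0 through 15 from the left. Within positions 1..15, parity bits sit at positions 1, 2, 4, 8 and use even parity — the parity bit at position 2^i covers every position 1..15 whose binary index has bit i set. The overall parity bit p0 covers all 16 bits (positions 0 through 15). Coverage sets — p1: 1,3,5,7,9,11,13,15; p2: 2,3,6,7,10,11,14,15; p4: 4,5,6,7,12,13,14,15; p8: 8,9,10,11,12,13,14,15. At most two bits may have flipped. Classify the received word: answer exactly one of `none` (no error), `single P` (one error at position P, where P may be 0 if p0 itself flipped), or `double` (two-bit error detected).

s1: b1⊕b3⊕b5⊕b7⊕b9⊕b11⊕b13⊕b15 = 1⊕0⊕0⊕1⊕1⊕0⊕0⊕0 = 1
s2: b2⊕b3⊕b6⊕b7⊕b10⊕b11⊕b14⊕b15 = 1⊕0⊕0⊕1⊕0⊕0⊕0⊕0 = 0
s4: b4⊕b5⊕b6⊕b7⊕b12⊕b13⊕b14⊕b15 = 1⊕0⊕0⊕1⊕0⊕0⊕0⊕0 = 0
s8: b8⊕b9⊕b10⊕b11⊕b12⊕b13⊕b14⊕b15 = 0⊕1⊕0⊕0⊕0⊕0⊕0⊕0 = 1
Syndrome (s8...s1) = 1001 → position 9.
Overall parity (XOR of all 16 bits, including p0): 0⊕1⊕1⊕0⊕1⊕0⊕0⊕1⊕0⊕1⊕0⊕0⊕0⊕0⊕0⊕0 = 1
Overall=1, syndrome position=9 → single-bit error at position 9.

single 9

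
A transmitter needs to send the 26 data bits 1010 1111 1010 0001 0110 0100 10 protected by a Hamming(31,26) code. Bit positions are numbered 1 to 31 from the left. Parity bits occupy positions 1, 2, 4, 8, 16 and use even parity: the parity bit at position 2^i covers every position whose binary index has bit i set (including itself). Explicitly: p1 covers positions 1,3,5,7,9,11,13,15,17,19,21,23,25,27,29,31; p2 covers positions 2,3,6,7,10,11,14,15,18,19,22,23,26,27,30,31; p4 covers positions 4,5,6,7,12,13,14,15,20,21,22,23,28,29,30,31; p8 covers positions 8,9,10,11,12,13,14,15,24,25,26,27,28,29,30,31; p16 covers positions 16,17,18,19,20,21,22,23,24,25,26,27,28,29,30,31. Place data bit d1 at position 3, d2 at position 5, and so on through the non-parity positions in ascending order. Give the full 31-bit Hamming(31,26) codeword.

0011010111111011000010110010010

Place data bits at non-power-of-two positions: b3=1, b5=0, b6=1, b7=0, b9=1, b10=1, b11=1, b12=1, b13=1, b14=0, b15=1, b17=0, b18=0, b19=0, b20=0, b21=1, b22=0, b23=1, b24=1, b25=0, b26=0, b27=1, b28=0, b29=0, b30=1, b31=0.
p1 = XOR of data positions {3,5,7,9,11,13,15,17,19,21,23,25,27,29,31} = 1⊕0⊕0⊕1⊕1⊕1⊕1⊕0⊕0⊕1⊕1⊕0⊕1⊕0⊕0 = 0
p2 = XOR of data positions {3,6,7,10,11,14,15,18,19,22,23,26,27,30,31} = 1⊕1⊕0⊕1⊕1⊕0⊕1⊕0⊕0⊕0⊕1⊕0⊕1⊕1⊕0 = 0
p4 = XOR of data positions {5,6,7,12,13,14,15,20,21,22,23,28,29,30,31} = 0⊕1⊕0⊕1⊕1⊕0⊕1⊕0⊕1⊕0⊕1⊕0⊕0⊕1⊕0 = 1
p8 = XOR of data positions {9,10,11,12,13,14,15,24,25,26,27,28,29,30,31} = 1⊕1⊕1⊕1⊕1⊕0⊕1⊕1⊕0⊕0⊕1⊕0⊕0⊕1⊕0 = 1
p16 = XOR of data positions {17,18,19,20,21,22,23,24,25,26,27,28,29,30,31} = 0⊕0⊕0⊕0⊕1⊕0⊕1⊕1⊕0⊕0⊕1⊕0⊕0⊕1⊕0 = 1
Codeword b1..b31 = 0011010111111011000010110010010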